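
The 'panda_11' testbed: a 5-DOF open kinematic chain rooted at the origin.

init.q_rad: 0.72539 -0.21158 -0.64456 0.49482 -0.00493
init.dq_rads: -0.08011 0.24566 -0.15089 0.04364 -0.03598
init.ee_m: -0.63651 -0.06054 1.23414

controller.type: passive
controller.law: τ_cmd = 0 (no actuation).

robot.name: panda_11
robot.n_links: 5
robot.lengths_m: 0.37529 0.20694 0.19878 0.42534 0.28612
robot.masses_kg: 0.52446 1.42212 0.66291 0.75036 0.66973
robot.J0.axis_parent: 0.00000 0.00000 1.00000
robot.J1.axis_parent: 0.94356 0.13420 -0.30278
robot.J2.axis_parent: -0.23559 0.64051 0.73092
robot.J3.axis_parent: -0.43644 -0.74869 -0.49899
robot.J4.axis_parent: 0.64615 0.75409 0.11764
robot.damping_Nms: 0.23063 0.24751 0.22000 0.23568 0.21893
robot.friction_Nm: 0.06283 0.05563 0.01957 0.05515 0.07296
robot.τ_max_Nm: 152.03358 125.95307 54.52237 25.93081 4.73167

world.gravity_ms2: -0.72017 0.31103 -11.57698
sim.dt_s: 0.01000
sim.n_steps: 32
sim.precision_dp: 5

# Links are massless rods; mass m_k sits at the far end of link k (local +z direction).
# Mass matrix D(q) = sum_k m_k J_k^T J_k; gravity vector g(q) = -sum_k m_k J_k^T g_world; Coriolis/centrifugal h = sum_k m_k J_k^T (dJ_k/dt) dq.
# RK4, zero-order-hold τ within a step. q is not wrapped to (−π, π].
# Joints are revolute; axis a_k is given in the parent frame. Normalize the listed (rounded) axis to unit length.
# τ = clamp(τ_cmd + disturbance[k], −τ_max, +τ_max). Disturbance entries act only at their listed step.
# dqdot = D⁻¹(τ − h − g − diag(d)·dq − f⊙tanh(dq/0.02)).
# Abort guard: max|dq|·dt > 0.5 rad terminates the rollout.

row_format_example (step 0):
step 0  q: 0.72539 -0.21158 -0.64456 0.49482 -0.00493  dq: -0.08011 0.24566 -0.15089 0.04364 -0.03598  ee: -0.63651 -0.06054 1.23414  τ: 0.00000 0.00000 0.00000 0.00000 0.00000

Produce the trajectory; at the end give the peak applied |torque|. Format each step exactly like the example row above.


step 1  q: 0.72475 -0.20921 -0.64657 0.49593 -0.00466  dq: -0.04824 0.22692 -0.25510 0.16658 0.06925  ee: -0.63607 -0.06089 1.23419  τ: 0.00000 0.00000 0.00000 0.00000 0.00000
step 2  q: 0.72443 -0.20705 -0.64967 0.49809 -0.00369  dq: -0.01634 0.20437 -0.36681 0.26275 0.12325  ee: -0.63634 -0.06128 1.23356  τ: 0.00000 0.00000 0.00000 0.00000 0.00000
step 3  q: 0.72439 -0.20512 -0.65397 0.50112 -0.00223  dq: 0.00373 0.18360 -0.50126 0.33843 0.16624  ee: -0.63733 -0.06172 1.23223  τ: 0.00000 0.00000 0.00000 0.00000 0.00000
step 4  q: 0.72451 -0.20338 -0.65971 0.50483 -0.00039  dq: 0.01942 0.16306 -0.64718 0.40249 0.20153  ee: -0.63903 -0.06218 1.23021  τ: 0.00000 0.00000 0.00000 0.00000 0.00000
step 5  q: 0.72480 -0.20187 -0.66691 0.50917 0.00178  dq: 0.04038 0.14028 -0.79037 0.46489 0.23063  ee: -0.64143 -0.06265 1.22749  τ: 0.00000 0.00000 0.00000 0.00000 0.00000
step 6  q: 0.72535 -0.20059 -0.67549 0.51414 0.00421  dq: 0.07158 0.11373 -0.92377 0.53050 0.25415  ee: -0.64454 -0.06314 1.22407  τ: 0.00000 0.00000 0.00000 0.00000 0.00000
step 7  q: 0.72626 -0.19960 -0.68536 0.51978 0.00685  dq: 0.11224 0.08317 -1.04900 0.59831 0.27243  ee: -0.64834 -0.06363 1.21993  τ: 0.00000 0.00000 0.00000 0.00000 0.00000
step 8  q: 0.72762 -0.19894 -0.69645 0.52610 0.00964  dq: 0.16008 0.04875 -1.16967 0.66600 0.28584  ee: -0.65283 -0.06413 1.21505  τ: 0.00000 0.00000 0.00000 0.00000 0.00000
step 9  q: 0.72948 -0.19864 -0.70874 0.53310 0.01255  dq: 0.21273 0.01115 -1.28954 0.73183 0.29513  ee: -0.65800 -0.06462 1.20942  τ: 0.00000 0.00000 0.00000 0.00000 0.00000
step 10  q: 0.73187 -0.19871 -0.72228 0.54073 0.01554  dq: 0.26491 -0.02510 -1.41890 0.79449 0.30271  ee: -0.66383 -0.06512 1.20302  τ: 0.00000 0.00000 0.00000 0.00000 0.00000
step 11  q: 0.73479 -0.19915 -0.73713 0.54898 0.01859  dq: 0.32046 -0.06329 -1.55098 0.85536 0.30762  ee: -0.67030 -0.06560 1.19584  τ: 0.00000 0.00000 0.00000 0.00000 0.00000
step 12  q: 0.73830 -0.20000 -0.75329 0.55783 0.02168  dq: 0.38159 -0.10700 -1.68021 0.91413 0.30863  ee: -0.67740 -0.06606 1.18784  τ: 0.00000 0.00000 0.00000 0.00000 0.00000
step 13  q: 0.74244 -0.20131 -0.77073 0.56725 0.02475  dq: 0.44698 -0.15675 -1.80738 0.96960 0.30586  ee: -0.68510 -0.06651 1.17900  τ: 0.00000 0.00000 0.00000 0.00000 0.00000
step 14  q: 0.74725 -0.20315 -0.78943 0.57721 0.02778  dq: 0.51535 -0.21299 -1.93295 1.02085 0.29950  ee: -0.69339 -0.06693 1.16932  τ: 0.00000 0.00000 0.00000 0.00000 0.00000
step 15  q: 0.75275 -0.20559 -0.80938 0.58765 0.03073  dq: 0.58548 -0.27625 -2.05680 1.06720 0.28971  ee: -0.70225 -0.06733 1.15875  τ: 0.00000 0.00000 0.00000 0.00000 0.00000
step 16  q: 0.75896 -0.20870 -0.83056 0.59853 0.03357  dq: 0.65614 -0.34715 -2.17837 1.10805 0.27659  ee: -0.71165 -0.06769 1.14728  τ: 0.00000 0.00000 0.00000 0.00000 0.00000
step 17  q: 0.76587 -0.21256 -0.85294 0.60979 0.03625  dq: 0.72599 -0.42634 -2.29680 1.14282 0.26025  ee: -0.72156 -0.06801 1.13488  τ: 0.00000 0.00000 0.00000 0.00000 0.00000
step 18  q: 0.77347 -0.21726 -0.87648 0.62137 0.03876  dq: 0.79355 -0.51450 -2.41094 1.17091 0.24073  ee: -0.73196 -0.06830 1.12153  τ: 0.00000 0.00000 0.00000 0.00000 0.00000
step 19  q: 0.78173 -0.22289 -0.90114 0.63319 0.04106  dq: 0.85714 -0.61230 -2.51943 1.19164 0.21808  ee: -0.74281 -0.06854 1.10721  τ: 0.00000 0.00000 0.00000 0.00000 0.00000
step 20  q: 0.79059 -0.22954 -0.92685 0.64517 0.04311  dq: 0.91491 -0.72035 -2.62071 1.20425 0.19230  ee: -0.75409 -0.06873 1.09188  τ: 0.00000 0.00000 0.00000 0.00000 0.00000
step 21  q: 0.80000 -0.23733 -0.95352 0.65724 0.04489  dq: 0.96484 -0.83924 -2.71314 1.20787 0.16340  ee: -0.76575 -0.06887 1.07554  τ: 0.00000 0.00000 0.00000 0.00000 0.00000
step 22  q: 0.80986 -0.24636 -0.98107 0.66930 0.04637  dq: 1.00474 -0.96945 -2.79500 1.20151 0.13136  ee: -0.77777 -0.06896 1.05814  τ: 0.00000 0.00000 0.00000 0.00000 0.00000
step 23  q: 0.82005 -0.25676 -1.00938 0.68124 0.04751  dq: 1.03237 -1.11132 -2.86459 1.18402 0.09616  ee: -0.79011 -0.06899 1.03967  τ: 0.00000 0.00000 0.00000 0.00000 0.00000
step 24  q: 0.83046 -0.26863 -1.03832 0.69294 0.04828  dq: 1.04545 -1.26507 -2.92029 1.15422 0.05781  ee: -0.80272 -0.06897 1.02011  τ: 0.00000 0.00000 0.00000 0.00000 0.00000
step 25  q: 0.84091 -0.28210 -1.06774 0.70428 0.04866  dq: 1.04178 -1.43055 -2.96062 1.11208 0.01963  ee: -0.81557 -0.06889 0.99943  τ: 0.00000 0.00000 0.00000 0.00000 0.00000
step 26  q: 0.85123 -0.29727 -1.09748 0.71515 0.04874  dq: 1.01939 -1.60636 -2.98466 1.06481 0.00507  ee: -0.82860 -0.06878 0.97761  τ: 0.00000 0.00000 0.00000 0.00000 0.00000
step 27  q: 0.86122 -0.31426 -1.12738 0.72550 0.04872  dq: 0.97613 -1.79299 -2.99304 1.00375 -0.00218  ee: -0.84178 -0.06864 0.95463  τ: 0.00000 0.00000 0.00000 0.00000 0.00000
step 28  q: 0.87068 -0.33317 -1.15729 0.73516 0.04866  dq: 0.91084 -1.99042 -2.98490 0.92552 -0.00867  ee: -0.85503 -0.06849 0.93047  τ: 0.00000 0.00000 0.00000 0.00000 0.00000
step 29  q: 0.87936 -0.35411 -1.18702 0.74395 0.04854  dq: 0.82297 -2.19824 -2.95936 0.82931 -0.01564  ee: -0.86831 -0.06835 0.90509  τ: 0.00000 0.00000 0.00000 0.00000 0.00000
step 30  q: 0.88706 -0.37717 -1.21641 0.75168 0.04834  dq: 0.71250 -2.41597 -2.91589 0.71470 -0.02463  ee: -0.88156 -0.06822 0.87847  τ: 0.00000 0.00000 0.00000 0.00000 0.00000
step 31  q: 0.89354 -0.40246 -1.24528 0.75818 0.04803  dq: 0.57998 -2.64327 -2.85415 0.58132 -0.03864  ee: -0.89471 -0.06811 0.85058  τ: 0.00000 0.00000 0.00000 0.00000 0.00000
step 32  q: 0.89859 -0.43007 -1.27343 0.76325 0.04754  dq: 0.42654 -2.87997 -2.77375 0.42944 -0.06121  ee: -0.90769 -0.06803 0.82138
max |τ| (N·m): 0.00000


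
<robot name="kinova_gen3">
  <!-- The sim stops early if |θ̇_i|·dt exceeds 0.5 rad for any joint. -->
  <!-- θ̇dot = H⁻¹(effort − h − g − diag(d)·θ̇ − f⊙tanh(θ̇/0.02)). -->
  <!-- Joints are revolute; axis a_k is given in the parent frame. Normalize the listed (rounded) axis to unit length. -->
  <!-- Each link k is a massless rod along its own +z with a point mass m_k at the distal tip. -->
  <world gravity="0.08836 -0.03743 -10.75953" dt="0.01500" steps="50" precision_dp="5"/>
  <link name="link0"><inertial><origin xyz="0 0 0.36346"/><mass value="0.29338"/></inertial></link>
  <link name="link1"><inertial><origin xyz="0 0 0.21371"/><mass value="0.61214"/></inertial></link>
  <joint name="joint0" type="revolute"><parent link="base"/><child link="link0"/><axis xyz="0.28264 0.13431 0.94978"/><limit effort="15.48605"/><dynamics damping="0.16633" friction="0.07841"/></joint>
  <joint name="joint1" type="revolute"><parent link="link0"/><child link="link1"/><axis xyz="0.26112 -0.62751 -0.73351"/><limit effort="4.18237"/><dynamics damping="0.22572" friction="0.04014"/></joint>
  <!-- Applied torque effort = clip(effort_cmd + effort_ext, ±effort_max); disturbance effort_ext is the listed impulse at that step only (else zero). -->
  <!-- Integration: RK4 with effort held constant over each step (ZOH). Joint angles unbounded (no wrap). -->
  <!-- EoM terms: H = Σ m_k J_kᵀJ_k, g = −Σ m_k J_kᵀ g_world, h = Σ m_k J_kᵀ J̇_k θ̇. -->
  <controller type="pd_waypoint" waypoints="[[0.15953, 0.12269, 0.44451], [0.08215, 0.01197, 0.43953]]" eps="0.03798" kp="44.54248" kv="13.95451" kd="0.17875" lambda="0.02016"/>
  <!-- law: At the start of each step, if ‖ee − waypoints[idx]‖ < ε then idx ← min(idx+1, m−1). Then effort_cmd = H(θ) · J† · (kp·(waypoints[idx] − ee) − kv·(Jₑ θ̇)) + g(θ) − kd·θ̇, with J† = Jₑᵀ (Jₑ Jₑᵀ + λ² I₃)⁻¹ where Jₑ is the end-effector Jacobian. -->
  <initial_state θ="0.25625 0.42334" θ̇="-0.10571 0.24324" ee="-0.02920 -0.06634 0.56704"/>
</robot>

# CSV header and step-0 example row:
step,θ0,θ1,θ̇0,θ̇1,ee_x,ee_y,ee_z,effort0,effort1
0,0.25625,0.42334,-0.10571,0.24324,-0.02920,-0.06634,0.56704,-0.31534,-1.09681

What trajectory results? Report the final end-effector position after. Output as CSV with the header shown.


step,θ0,θ1,θ̇0,θ̇1,ee_x,ee_y,ee_z,effort0,effort1
1,0.25313,0.41914,-0.29749,-0.73886,-0.02907,-0.06558,0.56725,-0.26755,-0.76276
2,0.24822,0.40532,-0.35359,-1.08699,-0.02789,-0.06409,0.56783,-0.25486,-0.63816
3,0.24282,0.38801,-0.36499,-1.21687,-0.02630,-0.06234,0.56852,-0.25239,-0.58552
4,0.23737,0.36938,-0.36207,-1.26715,-0.02454,-0.06050,0.56923,-0.25219,-0.55911
5,0.23199,0.35022,-0.35516,-1.28799,-0.02269,-0.05863,0.56993,-0.25186,-0.54230
6,0.22673,0.33085,-0.34754,-1.29764,-0.02079,-0.05675,0.57060,-0.25085,-0.52901
7,0.22157,0.31136,-0.34011,-1.30280,-0.01886,-0.05487,0.57123,-0.24916,-0.51695
8,0.21653,0.29181,-0.33301,-1.30597,-0.01690,-0.05297,0.57184,-0.24693,-0.50528
9,0.21159,0.27222,-0.32614,-1.30810,-0.01492,-0.05107,0.57241,-0.24431,-0.49365
10,0.20675,0.25261,-0.31940,-1.30956,-0.01292,-0.04916,0.57294,-0.24141,-0.48195
11,0.20201,0.23298,-0.31269,-1.31049,-0.01091,-0.04725,0.57344,-0.23832,-0.47010
12,0.19738,0.21333,-0.30592,-1.31096,-0.00888,-0.04533,0.57390,-0.23509,-0.45810
13,0.19285,0.19369,-0.29905,-1.31101,-0.00684,-0.04340,0.57433,-0.23175,-0.44594
14,0.18842,0.17404,-0.29204,-1.31065,-0.00479,-0.04147,0.57472,-0.22834,-0.43363
15,0.18409,0.15441,-0.28487,-1.30988,-0.00273,-0.03953,0.57507,-0.22488,-0.42116
16,0.17988,0.13479,-0.27751,-1.30872,-0.00066,-0.03759,0.57538,-0.22137,-0.40855
17,0.17578,0.11519,-0.26997,-1.30718,0.00142,-0.03565,0.57565,-0.21783,-0.39581
18,0.17179,0.09561,-0.26223,-1.30524,0.00350,-0.03371,0.57589,-0.21426,-0.38295
19,0.16792,0.07607,-0.25430,-1.30293,0.00558,-0.03176,0.57609,-0.21065,-0.36998
20,0.16417,0.05656,-0.24617,-1.30025,0.00766,-0.02981,0.57625,-0.20703,-0.35690
21,0.16054,0.03710,-0.23784,-1.29720,0.00974,-0.02787,0.57637,-0.20338,-0.34374
22,0.15704,0.01769,-0.22931,-1.29378,0.01182,-0.02592,0.57646,-0.19971,-0.33051
23,0.15367,-0.00167,-0.22060,-1.29001,0.01390,-0.02398,0.57650,-0.19602,-0.31721
24,0.15043,-0.02097,-0.21169,-1.28589,0.01597,-0.02204,0.57651,-0.19231,-0.30385
25,0.14733,-0.04021,-0.20260,-1.28143,0.01804,-0.02010,0.57649,-0.18859,-0.29045
26,0.14436,-0.05937,-0.19332,-1.27663,0.02010,-0.01817,0.57642,-0.18484,-0.27703
27,0.14154,-0.07846,-0.18387,-1.27149,0.02214,-0.01624,0.57632,-0.18108,-0.26358
28,0.13885,-0.09748,-0.17424,-1.26604,0.02418,-0.01432,0.57619,-0.17730,-0.25013
29,0.13632,-0.11640,-0.16443,-1.26027,0.02621,-0.01240,0.57602,-0.17351,-0.23668
30,0.13393,-0.13524,-0.15446,-1.25420,0.02822,-0.01049,0.57582,-0.16970,-0.22325
31,0.13169,-0.15399,-0.14433,-1.24782,0.03021,-0.00859,0.57558,-0.16587,-0.20984
32,0.12960,-0.17264,-0.13403,-1.24116,0.03219,-0.00670,0.57531,-0.16203,-0.19647
33,0.12767,-0.19118,-0.12358,-1.23421,0.03415,-0.00481,0.57500,-0.15817,-0.18314
34,0.12590,-0.20962,-0.11297,-1.22698,0.03610,-0.00294,0.57467,-0.15430,-0.16987
35,0.12429,-0.22795,-0.10221,-1.21949,0.03802,-0.00108,0.57430,-0.15041,-0.15667
36,0.12284,-0.24617,-0.09131,-1.21175,0.03992,0.00078,0.57391,-0.14650,-0.14354
37,0.12156,-0.26427,-0.08027,-1.20375,0.04179,0.00262,0.57348,-0.14258,-0.13050
38,0.12044,-0.28224,-0.06914,-1.19550,0.04365,0.00445,0.57303,-0.13862,-0.11755
39,0.11949,-0.30009,-0.05800,-1.18700,0.04547,0.00626,0.57255,-0.13459,-0.10471
40,0.11870,-0.31782,-0.04717,-1.17822,0.04727,0.00806,0.57204,-0.13037,-0.09199
41,0.11807,-0.33540,-0.03739,-1.16903,0.04904,0.00985,0.57151,-0.12570,-0.07940
42,0.11758,-0.35285,-0.02983,-1.15927,0.05078,0.01164,0.57096,-0.12017,-0.06697
43,0.11717,-0.37014,-0.02488,-1.14894,0.05249,0.01341,0.57038,-0.11365,-0.05467
44,0.11684,-0.38728,-0.02171,-1.13825,0.05415,0.01518,0.56978,-0.10650,-0.04246
45,0.11655,-0.40426,-0.01988,-1.12724,0.05578,0.01694,0.56916,-0.09888,-0.03035
46,0.11631,-0.42108,-0.02055,-1.11551,0.05736,0.01870,0.56852,-0.09043,-0.01841
47,0.11609,-0.43774,-0.02810,-1.10189,0.05890,0.02045,0.56787,-0.07971,-0.00685
48,0.11587,-0.45422,-0.03435,-1.08885,0.06041,0.02220,0.56719,-0.06949,0.00483
49,0.11562,-0.47053,-0.03497,-1.07732,0.06186,0.02396,0.56650,-0.06116,0.01672
50,0.11538,-0.48668,-0.03643,-1.06507,0.06328,0.02570,0.56580,,
# final ee position (m): 0.06328 0.02570 0.56580


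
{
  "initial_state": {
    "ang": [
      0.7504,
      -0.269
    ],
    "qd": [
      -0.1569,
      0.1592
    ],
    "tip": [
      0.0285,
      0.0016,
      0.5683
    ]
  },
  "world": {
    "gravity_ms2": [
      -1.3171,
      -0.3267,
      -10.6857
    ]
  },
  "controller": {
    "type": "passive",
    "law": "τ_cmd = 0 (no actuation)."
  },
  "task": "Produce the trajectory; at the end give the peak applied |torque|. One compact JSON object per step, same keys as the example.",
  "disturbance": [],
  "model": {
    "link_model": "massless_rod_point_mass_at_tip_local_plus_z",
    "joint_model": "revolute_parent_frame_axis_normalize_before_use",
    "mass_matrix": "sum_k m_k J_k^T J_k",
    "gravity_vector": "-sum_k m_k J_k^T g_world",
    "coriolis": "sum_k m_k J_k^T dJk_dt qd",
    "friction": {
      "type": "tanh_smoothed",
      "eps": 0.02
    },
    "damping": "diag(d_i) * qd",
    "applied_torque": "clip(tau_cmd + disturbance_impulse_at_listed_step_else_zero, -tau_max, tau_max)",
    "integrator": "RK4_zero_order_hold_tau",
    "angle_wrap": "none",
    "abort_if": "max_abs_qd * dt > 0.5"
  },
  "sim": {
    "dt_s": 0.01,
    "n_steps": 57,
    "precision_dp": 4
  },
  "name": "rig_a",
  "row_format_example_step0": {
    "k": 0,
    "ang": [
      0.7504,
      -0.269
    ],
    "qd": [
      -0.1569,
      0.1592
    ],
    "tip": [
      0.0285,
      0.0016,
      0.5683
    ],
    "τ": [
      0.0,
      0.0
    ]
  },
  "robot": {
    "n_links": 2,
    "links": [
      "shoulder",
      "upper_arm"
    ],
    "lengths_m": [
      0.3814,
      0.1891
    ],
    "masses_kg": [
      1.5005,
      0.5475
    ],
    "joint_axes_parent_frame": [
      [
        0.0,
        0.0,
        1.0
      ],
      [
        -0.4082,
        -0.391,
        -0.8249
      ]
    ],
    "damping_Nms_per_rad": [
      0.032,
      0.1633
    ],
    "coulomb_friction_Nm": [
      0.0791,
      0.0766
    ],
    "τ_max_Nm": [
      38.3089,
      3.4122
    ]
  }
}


{"k":1,"ang":[0.752,-0.2682],"qd":[-0.4373,-0.0206],"tip":[0.0285,0.0016,0.5683],"\u03c4":[0.0,0.0]}
{"k":2,"ang":[0.7521,-0.2682],"qd":[-0.5254,-0.0575],"tip":[0.0285,0.0016,0.5683],"\u03c4":[0.0,0.0]}
{"k":3,"ang":[0.7515,-0.2684],"qd":[-0.5628,-0.0785],"tip":[0.0285,0.0016,0.5683],"\u03c4":[0.0,0.0]}
{"k":4,"ang":[0.7507,-0.2688],"qd":[-0.5758,-0.0811],"tip":[0.0285,0.0016,0.5683],"\u03c4":[0.0,0.0]}
{"k":5,"ang":[0.7498,-0.2692],"qd":[-0.5806,-0.08],"tip":[0.0286,0.0015,0.5683],"\u03c4":[0.0,0.0]}
{"k":6,"ang":[0.7489,-0.2696],"qd":[-0.5826,-0.0805],"tip":[0.0286,0.0015,0.5683],"\u03c4":[0.0,0.0]}
{"k":7,"ang":[0.7479,-0.27],"qd":[-0.5828,-0.0802],"tip":[0.0287,0.0015,0.5683],"\u03c4":[0.0,0.0]}
{"k":8,"ang":[0.7469,-0.2704],"qd":[-0.5823,-0.0803],"tip":[0.0287,0.0015,0.5683],"\u03c4":[0.0,0.0]}
{"k":9,"ang":[0.7459,-0.2708],"qd":[-0.5814,-0.0803],"tip":[0.0287,0.0015,0.5683],"\u03c4":[0.0,0.0]}
{"k":10,"ang":[0.7448,-0.2712],"qd":[-0.5804,-0.0803],"tip":[0.0288,0.0014,0.5683],"\u03c4":[0.0,0.0]}
{"k":11,"ang":[0.7438,-0.2716],"qd":[-0.5793,-0.0802],"tip":[0.0288,0.0014,0.5683],"\u03c4":[0.0,0.0]}
{"k":12,"ang":[0.7427,-0.272],"qd":[-0.5782,-0.0802],"tip":[0.0289,0.0014,0.5683],"\u03c4":[0.0,0.0]}
{"k":13,"ang":[0.7417,-0.2724],"qd":[-0.577,-0.0802],"tip":[0.0289,0.0014,0.5683],"\u03c4":[0.0,0.0]}
{"k":14,"ang":[0.7406,-0.2728],"qd":[-0.5759,-0.0802],"tip":[0.0289,0.0013,0.5683],"\u03c4":[0.0,0.0]}
{"k":15,"ang":[0.7395,-0.2732],"qd":[-0.5748,-0.0802],"tip":[0.029,0.0013,0.5683],"\u03c4":[0.0,0.0]}
{"k":16,"ang":[0.7385,-0.2736],"qd":[-0.5737,-0.0802],"tip":[0.029,0.0013,0.5683],"\u03c4":[0.0,0.0]}
{"k":17,"ang":[0.7374,-0.274],"qd":[-0.5727,-0.0801],"tip":[0.0291,0.0013,0.5682],"\u03c4":[0.0,0.0]}
{"k":18,"ang":[0.7363,-0.2743],"qd":[-0.5716,-0.0801],"tip":[0.0291,0.0012,0.5682],"\u03c4":[0.0,0.0]}
{"k":19,"ang":[0.7352,-0.2747],"qd":[-0.5706,-0.0801],"tip":[0.0292,0.0012,0.5682],"\u03c4":[0.0,0.0]}
{"k":20,"ang":[0.734,-0.2751],"qd":[-0.5696,-0.0801],"tip":[0.0292,0.0012,0.5682],"\u03c4":[0.0,0.0]}
{"k":21,"ang":[0.7329,-0.2755],"qd":[-0.5686,-0.0801],"tip":[0.0292,0.0012,0.5682],"\u03c4":[0.0,0.0]}
{"k":22,"ang":[0.7318,-0.2759],"qd":[-0.5677,-0.08],"tip":[0.0293,0.0011,0.5682],"\u03c4":[0.0,0.0]}
{"k":23,"ang":[0.7306,-0.2763],"qd":[-0.5667,-0.08],"tip":[0.0293,0.0011,0.5682],"\u03c4":[0.0,0.0]}
{"k":24,"ang":[0.7295,-0.2767],"qd":[-0.5658,-0.08],"tip":[0.0294,0.0011,0.5682],"\u03c4":[0.0,0.0]}
{"k":25,"ang":[0.7283,-0.2771],"qd":[-0.5649,-0.08],"tip":[0.0294,0.0011,0.5682],"\u03c4":[0.0,0.0]}
{"k":26,"ang":[0.7271,-0.2775],"qd":[-0.564,-0.08],"tip":[0.0295,0.001,0.5682],"\u03c4":[0.0,0.0]}
{"k":27,"ang":[0.7259,-0.2779],"qd":[-0.5631,-0.0799],"tip":[0.0295,0.001,0.5682],"\u03c4":[0.0,0.0]}
{"k":28,"ang":[0.7248,-0.2783],"qd":[-0.5623,-0.0799],"tip":[0.0295,0.001,0.5682],"\u03c4":[0.0,0.0]}
{"k":29,"ang":[0.7236,-0.2787],"qd":[-0.5615,-0.0799],"tip":[0.0296,0.0009,0.5682],"\u03c4":[0.0,0.0]}
{"k":30,"ang":[0.7223,-0.2791],"qd":[-0.5606,-0.0799],"tip":[0.0296,0.0009,0.5682],"\u03c4":[0.0,0.0]}
{"k":31,"ang":[0.7211,-0.2795],"qd":[-0.5599,-0.0799],"tip":[0.0297,0.0009,0.5682],"\u03c4":[0.0,0.0]}
{"k":32,"ang":[0.7199,-0.2799],"qd":[-0.5591,-0.0798],"tip":[0.0297,0.0009,0.5681],"\u03c4":[0.0,0.0]}
{"k":33,"ang":[0.7186,-0.2803],"qd":[-0.5583,-0.0798],"tip":[0.0298,0.0008,0.5681],"\u03c4":[0.0,0.0]}
{"k":34,"ang":[0.7174,-0.2807],"qd":[-0.5576,-0.0798],"tip":[0.0298,0.0008,0.5681],"\u03c4":[0.0,0.0]}
{"k":35,"ang":[0.7161,-0.2811],"qd":[-0.5569,-0.0798],"tip":[0.0298,0.0008,0.5681],"\u03c4":[0.0,0.0]}
{"k":36,"ang":[0.7148,-0.2815],"qd":[-0.5562,-0.0797],"tip":[0.0299,0.0007,0.5681],"\u03c4":[0.0,0.0]}
{"k":37,"ang":[0.7136,-0.2819],"qd":[-0.5555,-0.0797],"tip":[0.0299,0.0007,0.5681],"\u03c4":[0.0,0.0]}
{"k":38,"ang":[0.7123,-0.2823],"qd":[-0.5549,-0.0797],"tip":[0.03,0.0007,0.5681],"\u03c4":[0.0,0.0]}
{"k":39,"ang":[0.711,-0.2827],"qd":[-0.5542,-0.0797],"tip":[0.03,0.0006,0.5681],"\u03c4":[0.0,0.0]}
{"k":40,"ang":[0.7096,-0.2831],"qd":[-0.5536,-0.0797],"tip":[0.0301,0.0006,0.5681],"\u03c4":[0.0,0.0]}
{"k":41,"ang":[0.7083,-0.2835],"qd":[-0.553,-0.0796],"tip":[0.0301,0.0006,0.5681],"\u03c4":[0.0,0.0]}
{"k":42,"ang":[0.707,-0.2839],"qd":[-0.5525,-0.0796],"tip":[0.0301,0.0005,0.5681],"\u03c4":[0.0,0.0]}
{"k":43,"ang":[0.7056,-0.2843],"qd":[-0.5519,-0.0796],"tip":[0.0302,0.0005,0.5681],"\u03c4":[0.0,0.0]}
{"k":44,"ang":[0.7043,-0.2847],"qd":[-0.5514,-0.0796],"tip":[0.0302,0.0005,0.5681],"\u03c4":[0.0,0.0]}
{"k":45,"ang":[0.7029,-0.2851],"qd":[-0.5509,-0.0795],"tip":[0.0303,0.0004,0.5681],"\u03c4":[0.0,0.0]}
{"k":46,"ang":[0.7015,-0.2855],"qd":[-0.5504,-0.0795],"tip":[0.0303,0.0004,0.5681],"\u03c4":[0.0,0.0]}
{"k":47,"ang":[0.7001,-0.2859],"qd":[-0.5499,-0.0795],"tip":[0.0304,0.0003,0.568],"\u03c4":[0.0,0.0]}
{"k":48,"ang":[0.6987,-0.2863],"qd":[-0.5494,-0.0795],"tip":[0.0304,0.0003,0.568],"\u03c4":[0.0,0.0]}
{"k":49,"ang":[0.6973,-0.2867],"qd":[-0.549,-0.0794],"tip":[0.0304,0.0003,0.568],"\u03c4":[0.0,0.0]}
{"k":50,"ang":[0.6959,-0.2871],"qd":[-0.5486,-0.0794],"tip":[0.0305,0.0002,0.568],"\u03c4":[0.0,0.0]}
{"k":51,"ang":[0.6944,-0.2875],"qd":[-0.5482,-0.0794],"tip":[0.0305,0.0002,0.568],"\u03c4":[0.0,0.0]}
{"k":52,"ang":[0.693,-0.2879],"qd":[-0.5478,-0.0794],"tip":[0.0306,0.0002,0.568],"\u03c4":[0.0,0.0]}
{"k":53,"ang":[0.6915,-0.2883],"qd":[-0.5474,-0.0793],"tip":[0.0306,0.0001,0.568],"\u03c4":[0.0,0.0]}
{"k":54,"ang":[0.69,-0.2887],"qd":[-0.5471,-0.0793],"tip":[0.0306,0.0001,0.568],"\u03c4":[0.0,0.0]}
{"k":55,"ang":[0.6885,-0.2891],"qd":[-0.5468,-0.0793],"tip":[0.0307,0.0,0.568],"\u03c4":[0.0,0.0]}
{"k":56,"ang":[0.687,-0.2895],"qd":[-0.5465,-0.0793],"tip":[0.0307,-0.0,0.568],"\u03c4":[0.0,0.0]}
{"k":57,"ang":[0.6855,-0.2899],"qd":[-0.5462,-0.0792],"tip":[0.0308,-0.0,0.568]}
{"summary": "max |\u03c4| (N\u00b7m): 0.0000"}


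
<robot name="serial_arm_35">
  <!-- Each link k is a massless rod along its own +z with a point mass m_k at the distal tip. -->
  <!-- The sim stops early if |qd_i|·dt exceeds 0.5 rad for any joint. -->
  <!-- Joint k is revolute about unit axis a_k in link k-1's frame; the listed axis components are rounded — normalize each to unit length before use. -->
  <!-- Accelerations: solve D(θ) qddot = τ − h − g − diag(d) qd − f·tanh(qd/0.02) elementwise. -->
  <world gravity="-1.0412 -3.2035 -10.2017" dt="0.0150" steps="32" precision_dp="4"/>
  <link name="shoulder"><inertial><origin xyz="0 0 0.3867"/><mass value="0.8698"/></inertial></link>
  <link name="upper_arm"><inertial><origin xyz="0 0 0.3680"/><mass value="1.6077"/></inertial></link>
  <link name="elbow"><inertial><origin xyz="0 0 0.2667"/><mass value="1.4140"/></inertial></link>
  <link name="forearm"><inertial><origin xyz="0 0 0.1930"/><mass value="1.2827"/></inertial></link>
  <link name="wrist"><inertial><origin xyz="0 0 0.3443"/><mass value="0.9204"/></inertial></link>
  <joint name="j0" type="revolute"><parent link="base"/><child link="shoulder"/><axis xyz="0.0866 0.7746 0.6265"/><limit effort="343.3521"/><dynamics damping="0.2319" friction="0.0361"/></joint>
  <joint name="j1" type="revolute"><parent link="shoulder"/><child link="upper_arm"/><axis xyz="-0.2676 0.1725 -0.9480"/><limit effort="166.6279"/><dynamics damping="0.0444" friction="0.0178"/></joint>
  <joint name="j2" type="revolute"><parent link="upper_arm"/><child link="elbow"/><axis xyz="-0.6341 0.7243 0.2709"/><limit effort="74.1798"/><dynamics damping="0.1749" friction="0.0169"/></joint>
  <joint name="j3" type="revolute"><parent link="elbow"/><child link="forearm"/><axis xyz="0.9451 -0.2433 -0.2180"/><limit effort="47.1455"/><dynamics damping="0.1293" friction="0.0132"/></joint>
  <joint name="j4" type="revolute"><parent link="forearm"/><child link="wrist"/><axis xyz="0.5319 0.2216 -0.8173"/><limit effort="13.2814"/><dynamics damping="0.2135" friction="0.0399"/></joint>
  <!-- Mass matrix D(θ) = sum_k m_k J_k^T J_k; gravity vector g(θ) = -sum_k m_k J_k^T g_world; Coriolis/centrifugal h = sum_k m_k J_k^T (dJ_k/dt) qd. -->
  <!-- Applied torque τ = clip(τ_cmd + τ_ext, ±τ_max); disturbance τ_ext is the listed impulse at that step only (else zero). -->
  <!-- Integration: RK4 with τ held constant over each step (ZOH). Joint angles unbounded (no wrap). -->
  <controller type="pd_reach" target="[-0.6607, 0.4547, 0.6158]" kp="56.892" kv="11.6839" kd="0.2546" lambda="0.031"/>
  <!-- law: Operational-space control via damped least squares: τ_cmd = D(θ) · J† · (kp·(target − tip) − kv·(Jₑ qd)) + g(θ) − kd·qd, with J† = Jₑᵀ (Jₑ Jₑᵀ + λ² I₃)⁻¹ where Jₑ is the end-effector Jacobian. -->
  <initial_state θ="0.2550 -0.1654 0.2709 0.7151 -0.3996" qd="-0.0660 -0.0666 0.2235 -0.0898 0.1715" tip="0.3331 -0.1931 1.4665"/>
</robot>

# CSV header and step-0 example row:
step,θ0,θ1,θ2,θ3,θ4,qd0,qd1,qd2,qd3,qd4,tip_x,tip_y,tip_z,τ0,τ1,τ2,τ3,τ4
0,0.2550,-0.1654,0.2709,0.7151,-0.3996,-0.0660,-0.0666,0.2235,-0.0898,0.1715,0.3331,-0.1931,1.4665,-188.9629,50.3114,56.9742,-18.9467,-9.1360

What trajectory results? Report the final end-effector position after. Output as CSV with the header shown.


step,θ0,θ1,θ2,θ3,θ4,qd0,qd1,qd2,qd3,qd4,tip_x,tip_y,tip_z,τ0,τ1,τ2,τ3,τ4
1,0.2404,-0.1345,0.3096,0.7695,-0.3916,-1.9188,4.4331,4.7917,6.9208,1.6827,0.3275,-0.1872,1.4623,-153.1147,35.0838,41.4602,-15.4323,-7.7605
2,0.1983,-0.0396,0.4064,0.8955,-0.3332,-3.8480,8.6886,8.0544,9.1483,7.3285,0.3102,-0.1735,1.4496,-113.8761,15.8839,21.9055,-8.0120,-6.8986
3,0.1250,0.1073,0.5534,1.0290,-0.1991,-6.1989,11.6713,11.5549,7.8613,11.4492,0.2815,-0.1512,1.4300,-79.4119,-0.6674,5.2576,-0.5245,-5.0106
4,0.0126,0.2907,0.7557,1.1297,-0.0535,-8.9891,13.2042,15.4386,5.3566,6.4905,0.2448,-0.1195,1.4062,-77.4958,-14.4670,-10.2277,7.2824,-1.1029
5,-0.1292,0.4528,1.0030,1.2161,-0.0871,-9.5023,7.9755,16.9154,6.3910,-10.4656,0.2155,-0.0849,1.3797,-126.5394,-30.4264,-30.3460,16.4641,4.0985
6,-0.2697,0.5336,1.2451,1.2954,-0.2653,-9.3676,3.5739,15.1491,3.5522,-11.5277,0.1959,-0.0567,1.3455,-125.4263,-35.1248,-35.8426,18.7585,3.1560
7,-0.4120,0.5694,1.4538,1.3196,-0.4205,-9.7376,1.5148,12.6154,-0.5584,-8.7892,0.1750,-0.0359,1.3038,-94.8603,-32.1926,-33.6561,17.0223,1.2648
8,-0.5615,0.5844,1.6222,1.2828,-0.5351,-10.2865,0.6297,9.8015,-4.4638,-6.3376,0.1482,-0.0189,1.2578,-60.8464,-27.0423,-30.2655,14.1000,-0.1477
9,-0.7195,0.5917,1.7479,1.1912,-0.6165,-10.8178,0.4261,6.9631,-7.7785,-4.4187,0.1143,-0.0026,1.2099,-31.0736,-21.6749,-26.9481,10.9938,-1.0787
10,-0.8846,0.5995,1.8323,1.0551,-0.6723,-11.2142,0.6685,4.3349,-10.3389,-2.9626,0.0738,0.0143,1.1623,-6.6446,-16.8694,-23.5505,8.0271,-1.6319
11,-1.0542,0.6133,1.8798,0.8860,-0.7088,-11.3971,1.1898,2.0470,-12.1628,-1.8432,0.0277,0.0327,1.1166,13.2274,-13.0051,-19.7604,5.2996,-1.9173
12,-1.2247,0.6360,1.8958,0.6943,-0.7299,-11.3139,1.8558,0.1208,-13.3536,-0.9192,-0.0229,0.0527,1.0735,29.7777,-10.2507,-15.4302,2.8346,-2.0316
13,-1.3917,0.6691,1.8855,0.4892,-0.7380,-10.9298,2.5498,-1.4598,-13.9462,-0.1345,-0.0766,0.0743,1.0331,44.2460,-8.6257,-10.5407,0.5977,-2.0330
14,-1.5506,0.7120,1.8542,0.2804,-0.7360,-10.2376,3.1653,-2.6938,-13.8597,0.3742,-0.1326,0.0974,0.9949,57.4207,-8.0820,-5.0760,-1.4996,-1.9122
15,-1.6971,0.7628,1.8069,0.0783,-0.7286,-9.2813,3.5973,-3.5922,-13.0567,0.5725,-0.1901,0.1220,0.9586,68.9433,-8.8236,0.8209,-3.5575,-1.7124
16,-1.8280,0.8184,1.7485,-0.1070,-0.7208,-8.1608,3.8081,-4.1905,-11.6606,0.4187,-0.2481,0.1478,0.9238,77.8913,-10.8278,6.7296,-5.6098,-1.4623
17,-1.9415,0.8757,1.6830,-0.2687,-0.7172,-6.9931,3.8237,-4.5490,-9.9416,0.0133,-0.3057,0.1742,0.8904,83.6007,-13.7541,12.0074,-7.6005,-1.2169
18,-2.0379,0.9320,1.6135,-0.4041,-0.7200,-5.8730,3.6938,-4.7277,-8.1737,-0.4138,-0.3619,0.2005,0.8585,86.0445,-17.1200,16.0702,-9.4313,-1.0601
19,-2.1182,0.9857,1.5424,-0.5138,-0.7289,-4.8611,3.4759,-4.7493,-6.5164,-0.7967,-0.4157,0.2262,0.8280,85.8659,-20.3306,18.7237,-11.0094,-0.9928
20,-2.1844,1.0357,1.4720,-0.6002,-0.7427,-3.9853,3.2088,-4.6381,-5.0603,-1.0523,-0.4662,0.2506,0.7990,83.7516,-23.0508,20.0099,-12.2629,-1.0198
21,-2.2386,1.0816,1.4040,-0.6667,-0.7593,-3.2508,2.9165,-4.4190,-3.8367,-1.1536,-0.5130,0.2735,0.7716,80.3294,-25.1248,20.1439,-13.1515,-1.1276
22,-2.2827,1.1231,1.3398,-0.7166,-0.7763,-2.6486,2.6134,-4.1181,-2.8426,-1.1194,-0.5556,0.2948,0.7459,76.1203,-26.5168,19.4141,-13.6671,-1.2891
23,-2.3187,1.1600,1.2806,-0.7533,-0.7922,-2.1629,2.3084,-3.7624,-2.0585,-0.9897,-0.5938,0.3142,0.7219,71.5286,-27.2663,18.1080,-13.8301,-1.4735
24,-2.3481,1.1924,1.2269,-0.7796,-0.8057,-1.7752,2.0084,-3.3771,-1.4581,-0.8089,-0.6276,0.3320,0.6999,66.8500,-27.4549,16.4717,-13.6824,-1.6528
25,-2.3724,1.2204,1.1791,-0.7981,-0.8164,-1.4675,1.7188,-2.9836,-1.0135,-0.6147,-0.6571,0.3481,0.6798,62.2856,-27.1837,14.6941,-13.2788,-1.8057
26,-2.3925,1.2442,1.1371,-0.8110,-0.8243,-1.2236,1.4445,-2.5988,-0.6973,-0.4343,-0.6824,0.3627,0.6617,57.9594,-26.5584,12.9071,-12.6785,-1.9191
27,-2.4094,1.2640,1.1008,-0.8199,-0.8297,-1.0299,1.1891,-2.2344,-0.4834,-0.2828,-0.7038,0.3759,0.6457,53.9374,-25.6795,11.1944,-11.9389,-1.9876
28,-2.4236,1.2801,1.0697,-0.8261,-0.8332,-0.8750,0.9551,-1.8976,-0.3485,-0.1660,-0.7214,0.3878,0.6318,50.2454,-24.6362,9.6025,-11.1111,-2.0124
29,-2.4358,1.2929,1.0435,-0.8308,-0.8351,-0.7500,0.7439,-1.5922,-0.2724,-0.0824,-0.7357,0.3985,0.6197,46.8844,-23.5031,8.1519,-10.2376,-1.9991
30,-2.4463,1.3027,1.0216,-0.8347,-0.8359,-0.6479,0.5559,-1.3190,-0.2380,-0.0276,-0.7469,0.4081,0.6096,43.8421,-22.3379,6.8474,-9.3523,-1.9550
31,-2.4553,1.3098,1.0036,-0.8382,-0.8362,-0.5634,0.3919,-1.0768,-0.2315,-0.0047,-0.7553,0.4167,0.6012,41.1128,-21.1740,5.6906,-8.4802,-1.8839
32,-2.4633,1.3147,0.9890,-0.8418,-0.8363,-0.4922,0.2505,-0.8639,-0.2425,-0.0027,-0.7613,0.4244,0.5944,,,,,
# final tip position (m): -0.7613 0.4244 0.5944


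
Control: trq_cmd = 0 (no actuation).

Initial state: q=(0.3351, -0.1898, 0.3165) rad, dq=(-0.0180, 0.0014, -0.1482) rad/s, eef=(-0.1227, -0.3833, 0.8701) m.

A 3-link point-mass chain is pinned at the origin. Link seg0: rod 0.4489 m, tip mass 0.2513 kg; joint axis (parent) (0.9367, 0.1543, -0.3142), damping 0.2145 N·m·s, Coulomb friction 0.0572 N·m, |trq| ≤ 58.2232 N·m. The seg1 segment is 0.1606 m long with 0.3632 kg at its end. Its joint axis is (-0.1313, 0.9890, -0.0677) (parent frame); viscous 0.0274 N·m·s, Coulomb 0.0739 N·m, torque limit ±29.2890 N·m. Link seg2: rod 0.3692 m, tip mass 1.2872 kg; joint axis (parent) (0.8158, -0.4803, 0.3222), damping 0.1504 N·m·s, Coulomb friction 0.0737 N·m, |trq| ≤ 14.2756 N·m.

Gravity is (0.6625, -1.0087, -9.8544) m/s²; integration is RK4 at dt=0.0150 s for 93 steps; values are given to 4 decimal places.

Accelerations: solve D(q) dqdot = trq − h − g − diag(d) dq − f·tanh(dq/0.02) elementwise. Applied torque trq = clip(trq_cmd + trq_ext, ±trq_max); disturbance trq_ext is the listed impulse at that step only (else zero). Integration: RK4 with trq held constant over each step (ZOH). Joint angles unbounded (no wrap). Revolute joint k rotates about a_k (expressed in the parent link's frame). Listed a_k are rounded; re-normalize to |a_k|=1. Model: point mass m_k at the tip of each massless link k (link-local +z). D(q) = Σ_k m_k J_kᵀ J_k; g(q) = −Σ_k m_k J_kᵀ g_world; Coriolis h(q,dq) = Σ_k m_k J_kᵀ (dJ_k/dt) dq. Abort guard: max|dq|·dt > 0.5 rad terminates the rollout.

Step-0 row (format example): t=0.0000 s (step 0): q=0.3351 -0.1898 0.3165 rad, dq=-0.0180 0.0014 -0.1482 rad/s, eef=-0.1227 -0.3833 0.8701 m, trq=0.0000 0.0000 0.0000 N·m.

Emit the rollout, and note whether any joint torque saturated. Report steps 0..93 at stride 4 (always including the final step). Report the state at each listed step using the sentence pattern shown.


t=0.0600 s (step 4): q=0.3352 -0.1850 0.3409 rad, dq=0.0447 0.1252 0.8778 rad/s, eef=-0.1240 -0.3891 0.8655 m, trq=0.0000 0.0000 0.0000 N·m.
t=0.1200 s (step 8): q=0.3418 -0.1766 0.4178 rad, dq=0.1871 0.1418 1.6569 rad/s, eef=-0.1305 -0.4117 0.8469 m, trq=0.0000 0.0000 0.0000 N·m.
t=0.1800 s (step 12): q=0.3592 -0.1696 0.5369 rad, dq=0.4076 0.0786 2.2900 rad/s, eef=-0.1418 -0.4496 0.8112 m, trq=0.0000 0.0000 0.0000 N·m.
t=0.2400 s (step 16): q=0.3933 -0.1685 0.6889 rad, dq=0.7556 -0.0435 2.7469 rad/s, eef=-0.1566 -0.5002 0.7537 m, trq=0.0000 0.0000 0.0000 N·m.
t=0.3000 s (step 20): q=0.4541 -0.1746 0.8612 rad, dq=1.3144 -0.1462 2.9407 rad/s, eef=-0.1728 -0.5599 0.6693 m, trq=0.0000 0.0000 0.0000 N·m.
t=0.3600 s (step 24): q=0.5568 -0.1814 1.0352 rad, dq=2.1604 -0.0047 2.8070 rad/s, eef=-0.1884 -0.6241 0.5544 m, trq=0.0000 0.0000 0.0000 N·m.
t=0.4200 s (step 28): q=0.7192 -0.1615 1.1906 rad, dq=3.2954 0.8441 2.3054 rad/s, eef=-0.2021 -0.6875 0.4079 m, trq=0.0000 0.0000 0.0000 N·m.
t=0.4800 s (step 32): q=0.9551 -0.0553 1.2986 rad, dq=4.5644 2.8708 1.1017 rad/s, eef=-0.2132 -0.7462 0.2309 m, trq=0.0000 0.0000 0.0000 N·m.
t=0.5400 s (step 36): q=1.2635 0.1773 1.2830 rad, dq=5.6771 4.4714 -2.0960 rad/s, eef=-0.2200 -0.7992 0.0248 m, trq=0.0000 0.0000 0.0000 N·m.
t=0.6000 s (step 40): q=1.6379 0.3913 0.9749 rad, dq=6.9242 1.8320 -8.8927 rad/s, eef=-0.2171 -0.8438 -0.2112 m, trq=0.0000 0.0000 0.0000 N·m.
t=0.6600 s (step 44): q=2.1265 0.3137 0.0951 rad, dq=9.1717 -4.5058 -19.9548 rad/s, eef=-0.1911 -0.8356 -0.4515 m, trq=0.0000 0.0000 0.0000 N·m.
t=0.7200 s (step 48): q=2.5441 0.2381 -0.5844 rad, dq=5.1125 3.1581 -2.1066 rad/s, eef=-0.1485 -0.6531 -0.6339 m, trq=0.0000 0.0000 0.0000 N·m.
t=0.7800 s (step 52): q=2.7830 0.6010 -0.3219 rad, dq=2.9188 7.5847 9.3170 rad/s, eef=-0.1223 -0.4004 -0.8024 m, trq=0.0000 0.0000 0.0000 N·m.
t=0.8400 s (step 56): q=2.9723 0.9623 0.1746 rad, dq=4.2077 3.4680 4.7127 rad/s, eef=-0.1279 -0.0948 -0.8679 m, trq=0.0000 0.0000 0.0000 N·m.
t=0.9000 s (step 60): q=3.2925 1.0108 0.2359 rad, dq=6.1206 -1.5016 -1.8963 rad/s, eef=-0.1581 0.1975 -0.8383 m, trq=0.0000 0.0000 0.0000 N·m.
t=0.9600 s (step 64): q=3.6628 0.8380 0.0435 rad, dq=5.8528 -3.6810 -3.5122 rad/s, eef=-0.2076 0.4465 -0.7515 m, trq=0.0000 0.0000 0.0000 N·m.
t=1.0200 s (step 68): q=3.9639 0.6305 -0.0795 rad, dq=4.1254 -2.9679 -0.2572 rad/s, eef=-0.2704 0.6394 -0.6118 m, trq=0.0000 0.0000 0.0000 N·m.
t=1.0800 s (step 72): q=4.1698 0.4789 -0.0237 rad, dq=2.8483 -2.1745 1.7295 rad/s, eef=-0.3320 0.7713 -0.4441 m, trq=0.0000 0.0000 0.0000 N·m.
t=1.1400 s (step 76): q=4.3170 0.3596 0.0891 rad, dq=2.1203 -1.8442 1.8343 rad/s, eef=-0.3818 0.8424 -0.2770 m, trq=0.0000 0.0000 0.0000 N·m.
t=1.2000 s (step 80): q=4.4269 0.2577 0.1892 rad, dq=1.5386 -1.5278 1.5312 rad/s, eef=-0.4175 0.8672 -0.1339 m, trq=0.0000 0.0000 0.0000 N·m.
t=1.2600 s (step 84): q=4.5002 0.1791 0.2793 rad, dq=0.8883 -1.0769 1.5264 rad/s, eef=-0.4420 0.8647 -0.0264 m, trq=0.0000 0.0000 0.0000 N·m.
t=1.3200 s (step 88): q=4.5319 0.1291 0.3773 rad, dq=0.1616 -0.5944 1.7672 rad/s, eef=-0.4598 0.8491 0.0422 m, trq=0.0000 0.0000 0.0000 N·m.
t=1.3800 s (step 92): q=4.5194 0.1063 0.4909 rad, dq=-0.5787 -0.1775 2.0053 rad/s, eef=-0.4742 0.8285 0.0723 m, trq=0.0000 0.0000 0.0000 N·m.
t=1.3950 s (step 93): q=4.5093 0.1044 0.5214 rad, dq=-0.7631 -0.0818 2.0526 rad/s, eef=-0.4775 0.8230 0.0739 m.
any joint saturated: no


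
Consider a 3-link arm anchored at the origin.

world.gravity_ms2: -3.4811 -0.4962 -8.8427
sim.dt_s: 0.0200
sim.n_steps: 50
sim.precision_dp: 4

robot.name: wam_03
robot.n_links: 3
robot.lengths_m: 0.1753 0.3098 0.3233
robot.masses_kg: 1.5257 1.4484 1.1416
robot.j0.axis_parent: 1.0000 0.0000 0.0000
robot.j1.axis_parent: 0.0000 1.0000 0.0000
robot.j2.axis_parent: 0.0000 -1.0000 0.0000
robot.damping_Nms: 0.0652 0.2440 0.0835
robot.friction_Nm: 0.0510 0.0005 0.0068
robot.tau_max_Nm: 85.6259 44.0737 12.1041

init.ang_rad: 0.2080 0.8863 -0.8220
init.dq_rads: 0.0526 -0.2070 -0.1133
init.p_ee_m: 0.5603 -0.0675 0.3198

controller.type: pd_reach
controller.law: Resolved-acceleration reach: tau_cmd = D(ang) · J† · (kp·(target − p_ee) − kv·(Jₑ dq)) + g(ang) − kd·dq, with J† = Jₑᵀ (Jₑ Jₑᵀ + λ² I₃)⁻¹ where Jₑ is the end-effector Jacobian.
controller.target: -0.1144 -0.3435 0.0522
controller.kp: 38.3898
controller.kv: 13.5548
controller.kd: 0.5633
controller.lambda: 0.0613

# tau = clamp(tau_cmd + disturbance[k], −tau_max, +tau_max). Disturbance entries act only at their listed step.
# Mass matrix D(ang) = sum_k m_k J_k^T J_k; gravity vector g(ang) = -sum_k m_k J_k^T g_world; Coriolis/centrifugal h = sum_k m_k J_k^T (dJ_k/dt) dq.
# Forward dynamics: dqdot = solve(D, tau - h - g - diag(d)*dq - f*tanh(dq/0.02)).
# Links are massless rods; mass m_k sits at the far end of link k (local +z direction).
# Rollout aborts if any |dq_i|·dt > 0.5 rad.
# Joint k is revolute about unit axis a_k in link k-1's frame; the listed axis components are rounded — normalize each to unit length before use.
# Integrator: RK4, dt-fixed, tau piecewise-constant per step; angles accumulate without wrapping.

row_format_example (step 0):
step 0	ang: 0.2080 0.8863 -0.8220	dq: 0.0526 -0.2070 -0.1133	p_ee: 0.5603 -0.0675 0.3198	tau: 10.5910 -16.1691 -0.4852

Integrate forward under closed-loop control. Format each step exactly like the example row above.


step 1	ang: 0.2162 0.8669 -0.8556	dq: 0.7626 -1.7168 -3.1857	p_ee: 0.5558 -0.0701 0.3194	tau: 6.7570 -13.2032 2.0082
step 2	ang: 0.2363 0.8253 -0.9318	dq: 1.2432 -2.4307 -4.4074	p_ee: 0.5453 -0.0762 0.3165	tau: 4.0448 -10.4958 2.7477
step 3	ang: 0.2644 0.7735 -1.0239	dq: 1.5651 -2.7543 -4.7879	p_ee: 0.5315 -0.0848 0.3131	tau: 1.9991 -8.2790 2.8438
step 4	ang: 0.2978 0.7171 -1.1198	dq: 1.7787 -2.8904 -4.8070	p_ee: 0.5155 -0.0950 0.3095	tau: 0.3571 -6.5579 2.7482
step 5	ang: 0.3348 0.6589 -1.2146	dq: 1.9180 -2.9352 -4.6757	p_ee: 0.4983 -0.1064 0.3059	tau: -1.0328 -5.2372 2.6238
step 6	ang: 0.3740 0.6003 -1.3061	dq: 2.0058 -2.9346 -4.4844	p_ee: 0.4803 -0.1185 0.3020	tau: -2.2579 -4.2115 2.5196
step 7	ang: 0.4146 0.5419 -1.3935	dq: 2.0568 -2.9118 -4.2719	p_ee: 0.4618 -0.1311 0.2978	tau: -3.3684 -3.3956 2.4434
step 8	ang: 0.4559 0.4841 -1.4767	dq: 2.0809 -2.8785 -4.0548	p_ee: 0.4432 -0.1438 0.2932	tau: -4.3923 -2.7276 2.3901
step 9	ang: 0.4975 0.4270 -1.5556	dq: 2.0849 -2.8412 -3.8401	p_ee: 0.4246 -0.1565 0.2881	tau: -5.3449 -2.1653 2.3519
step 10	ang: 0.5391 0.3706 -1.6303	dq: 2.0732 -2.8035 -3.6309	p_ee: 0.4061 -0.1690 0.2826	tau: -6.2338 -1.6800 2.3220
step 11	ang: 0.5802 0.3149 -1.7008	dq: 2.0493 -2.7673 -3.4284	p_ee: 0.3878 -0.1813 0.2766	tau: -7.0622 -1.2533 2.2952
step 12	ang: 0.6209 0.2600 -1.7674	dq: 2.0155 -2.7336 -3.2330	p_ee: 0.3698 -0.1932 0.2702	tau: -7.8310 -0.8727 2.2683
step 13	ang: 0.6607 0.2057 -1.8301	dq: 1.9737 -2.7031 -3.0448	p_ee: 0.3522 -0.2047 0.2634	tau: -8.5397 -0.5304 2.2390
step 14	ang: 0.6997 0.1519 -1.8891	dq: 1.9253 -2.6758 -2.8639	p_ee: 0.3351 -0.2157 0.2563	tau: -9.1876 -0.2208 2.2062
step 15	ang: 0.7376 0.0987 -1.9447	dq: 1.8717 -2.6519 -2.6902	p_ee: 0.3184 -0.2263 0.2490	tau: -9.7741 0.0598 2.1695
step 16	ang: 0.7744 0.0459 -1.9968	dq: 1.8138 -2.6310 -2.5235	p_ee: 0.3022 -0.2362 0.2415	tau: -10.2988 0.3141 2.1285
step 17	ang: 0.8101 -0.0065 -2.0456	dq: 1.7526 -2.6131 -2.3636	p_ee: 0.2865 -0.2457 0.2338	tau: -10.7622 0.5444 2.0835
step 18	ang: 0.8445 -0.0586 -2.0914	dq: 1.6888 -2.5978 -2.2105	p_ee: 0.2713 -0.2545 0.2261	tau: -11.1649 0.7527 2.0345
step 19	ang: 0.8776 -0.1104 -2.1341	dq: 1.6232 -2.5848 -2.0639	p_ee: 0.2566 -0.2629 0.2184	tau: -11.5085 0.9406 1.9817
step 20	ang: 0.9093 -0.1619 -2.1740	dq: 1.5563 -2.5737 -1.9235	p_ee: 0.2424 -0.2706 0.2107	tau: -11.7949 1.1098 1.9255
step 21	ang: 0.9398 -0.2133 -2.2111	dq: 1.4888 -2.5640 -1.7892	p_ee: 0.2287 -0.2779 0.2031	tau: -12.0266 1.2618 1.8658
step 22	ang: 0.9689 -0.2644 -2.2456	dq: 1.4212 -2.5552 -1.6606	p_ee: 0.2155 -0.2847 0.1956	tau: -12.2064 1.3982 1.8029
step 23	ang: 0.9966 -0.3155 -2.2776	dq: 1.3537 -2.5469 -1.5375	p_ee: 0.2027 -0.2909 0.1882	tau: -12.3373 1.5202 1.7369
step 24	ang: 1.0230 -0.3663 -2.3071	dq: 1.2869 -2.5385 -1.4198	p_ee: 0.1905 -0.2968 0.1810	tau: -12.4226 1.6292 1.6679
step 25	ang: 1.0481 -0.4170 -2.3344	dq: 1.2210 -2.5292 -1.3072	p_ee: 0.1786 -0.3021 0.1741	tau: -12.4659 1.7264 1.5960
step 26	ang: 1.0718 -0.4674 -2.3595	dq: 1.1563 -2.5187 -1.1995	p_ee: 0.1672 -0.3071 0.1674	tau: -12.4706 1.8130 1.5213
step 27	ang: 1.0943 -0.5177 -2.3825	dq: 1.0930 -2.5061 -1.0967	p_ee: 0.1561 -0.3117 0.1609	tau: -12.4403 1.8898 1.4440
step 28	ang: 1.1156 -0.5676 -2.4034	dq: 1.0312 -2.4909 -0.9985	p_ee: 0.1455 -0.3160 0.1547	tau: -12.3786 1.9578 1.3642
step 29	ang: 1.1356 -0.6173 -2.4225	dq: 0.9712 -2.4725 -0.9050	p_ee: 0.1351 -0.3199 0.1488	tau: -12.2891 2.0177 1.2823
step 30	ang: 1.1544 -0.6665 -2.4397	dq: 0.9130 -2.4504 -0.8160	p_ee: 0.1252 -0.3236 0.1431	tau: -12.1753 2.0700 1.1985
step 31	ang: 1.1721 -0.7152 -2.4552	dq: 0.8567 -2.4241 -0.7316	p_ee: 0.1155 -0.3269 0.1377	tau: -12.0406 2.1152 1.1131
step 32	ang: 1.1887 -0.7634 -2.4690	dq: 0.8025 -2.3932 -0.6518	p_ee: 0.1062 -0.3300 0.1326	tau: -11.8883 2.1537 1.0266
step 33	ang: 1.2043 -0.8109 -2.4813	dq: 0.7503 -2.3575 -0.5765	p_ee: 0.0971 -0.3329 0.1278	tau: -11.7216 2.1856 0.9393
step 34	ang: 1.2188 -0.8577 -2.4922	dq: 0.7002 -2.3169 -0.5058	p_ee: 0.0883 -0.3355 0.1232	tau: -11.5437 2.2110 0.8517
step 35	ang: 1.2323 -0.9036 -2.5016	dq: 0.6524 -2.2712 -0.4396	p_ee: 0.0798 -0.3379 0.1189	tau: -11.3574 2.2301 0.7645
step 36	ang: 1.2449 -0.9485 -2.5098	dq: 0.6067 -2.2207 -0.3780	p_ee: 0.0716 -0.3401 0.1149	tau: -11.1654 2.2429 0.6779
step 37	ang: 1.2566 -0.9924 -2.5168	dq: 0.5633 -2.1655 -0.3210	p_ee: 0.0636 -0.3420 0.1111	tau: -10.9702 2.2495 0.5926
step 38	ang: 1.2675 -1.0351 -2.5228	dq: 0.5222 -2.1060 -0.2684	p_ee: 0.0558 -0.3438 0.1076	tau: -10.7740 2.2500 0.5089
step 39	ang: 1.2776 -1.0766 -2.5277	dq: 0.4834 -2.0426 -0.2203	p_ee: 0.0483 -0.3455 0.1043	tau: -10.5789 2.2444 0.4274
step 40	ang: 1.2869 -1.1168 -2.5316	dq: 0.4469 -1.9758 -0.1764	p_ee: 0.0410 -0.3469 0.1012	tau: -10.3866 2.2329 0.3485
step 41	ang: 1.2955 -1.1556 -2.5348	dq: 0.4127 -1.9063 -0.1368	p_ee: 0.0339 -0.3482 0.0983	tau: -10.1985 2.2159 0.2724
step 42	ang: 1.3035 -1.1930 -2.5372	dq: 0.3808 -1.8346 -0.1012	p_ee: 0.0271 -0.3494 0.0957	tau: -10.0158 2.1936 0.1995
step 43	ang: 1.3108 -1.2290 -2.5389	dq: 0.3511 -1.7613 -0.0694	p_ee: 0.0205 -0.3503 0.0932	tau: -9.8395 2.1665 0.1299
step 44	ang: 1.3176 -1.2635 -2.5400	dq: 0.3236 -1.6871 -0.0412	p_ee: 0.0141 -0.3512 0.0909	tau: -9.6702 2.1351 0.0639
step 45	ang: 1.3238 -1.2965 -2.5406	dq: 0.2982 -1.6126 -0.0167	p_ee: 0.0080 -0.3519 0.0887	tau: -9.5084 2.0998 0.0017
step 46	ang: 1.3295 -1.3280 -2.5408	dq: 0.2748 -1.5385 0.0041	p_ee: 0.0021 -0.3526 0.0867	tau: -9.3545 2.0612 -0.0555
step 47	ang: 1.3348 -1.3581 -2.5405	dq: 0.2534 -1.4652 0.0213	p_ee: -0.0036 -0.3531 0.0849	tau: -9.2084 2.0197 -0.1077
step 48	ang: 1.3397 -1.3867 -2.5400	dq: 0.2337 -1.3932 0.0359	p_ee: -0.0090 -0.3535 0.0832	tau: -9.0701 1.9760 -0.1564
step 49	ang: 1.3442 -1.4138 -2.5391	dq: 0.2158 -1.3228 0.0484	p_ee: -0.0142 -0.3538 0.0815	tau: -8.9396 1.9307 -0.2025
step 50	ang: 1.3484 -1.4396 -2.5381	dq: 0.1994 -1.2542 0.0590	p_ee: -0.0192 -0.3540 0.0800
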